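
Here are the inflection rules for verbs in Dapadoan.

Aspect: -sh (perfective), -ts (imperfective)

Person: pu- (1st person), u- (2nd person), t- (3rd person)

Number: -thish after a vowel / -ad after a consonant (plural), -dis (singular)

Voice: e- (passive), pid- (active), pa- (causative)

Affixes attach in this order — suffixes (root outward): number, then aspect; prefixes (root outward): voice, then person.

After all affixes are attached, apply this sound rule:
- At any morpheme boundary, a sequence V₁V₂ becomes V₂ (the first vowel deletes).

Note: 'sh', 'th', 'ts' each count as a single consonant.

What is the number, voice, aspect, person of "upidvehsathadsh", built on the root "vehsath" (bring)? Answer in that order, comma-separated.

plural, active, perfective, 2nd person

Segment: u-pid-vehsath-ad-sh.
number: -thish/ad → plural.
voice: pid- → active.
aspect: -sh → perfective.
person: u- → 2nd person.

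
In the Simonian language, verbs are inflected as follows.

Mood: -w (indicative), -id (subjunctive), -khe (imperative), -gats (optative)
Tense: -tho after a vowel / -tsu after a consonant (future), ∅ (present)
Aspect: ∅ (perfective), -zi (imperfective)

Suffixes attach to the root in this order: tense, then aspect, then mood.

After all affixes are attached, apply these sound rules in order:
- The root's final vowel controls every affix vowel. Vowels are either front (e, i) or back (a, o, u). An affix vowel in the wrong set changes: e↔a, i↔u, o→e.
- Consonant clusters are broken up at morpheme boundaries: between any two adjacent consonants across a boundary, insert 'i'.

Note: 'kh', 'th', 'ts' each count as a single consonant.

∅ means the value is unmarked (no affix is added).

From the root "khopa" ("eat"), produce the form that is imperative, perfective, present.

tense = present: zero marking, form stays khopa.
aspect = perfective: zero marking, form stays khopa.
Attach mood imperative -khe → khopakhe.
Apply vowel harmony: khopakhe → khopakha.
Epenthesis: no change.

khopakha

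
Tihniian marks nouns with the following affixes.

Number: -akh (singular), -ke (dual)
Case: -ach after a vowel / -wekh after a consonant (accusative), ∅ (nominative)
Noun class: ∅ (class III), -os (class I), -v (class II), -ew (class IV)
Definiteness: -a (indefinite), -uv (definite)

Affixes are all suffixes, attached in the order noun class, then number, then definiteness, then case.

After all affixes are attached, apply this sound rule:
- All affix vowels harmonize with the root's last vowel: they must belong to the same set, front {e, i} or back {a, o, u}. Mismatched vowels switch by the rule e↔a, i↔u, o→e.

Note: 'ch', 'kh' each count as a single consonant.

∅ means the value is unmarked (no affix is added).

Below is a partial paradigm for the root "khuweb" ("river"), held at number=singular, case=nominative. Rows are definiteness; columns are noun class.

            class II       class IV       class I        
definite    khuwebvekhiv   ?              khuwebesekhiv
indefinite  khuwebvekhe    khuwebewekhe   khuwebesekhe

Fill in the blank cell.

khuwebewekhiv

Attach noun class class IV -ew → khuwebew.
Attach number singular -akh → khuwebewakh.
Attach definiteness definite -uv → khuwebewakhuv.
case = nominative: zero marking, form stays khuwebewakhuv.
Apply vowel harmony: khuwebewakhuv → khuwebewekhiv.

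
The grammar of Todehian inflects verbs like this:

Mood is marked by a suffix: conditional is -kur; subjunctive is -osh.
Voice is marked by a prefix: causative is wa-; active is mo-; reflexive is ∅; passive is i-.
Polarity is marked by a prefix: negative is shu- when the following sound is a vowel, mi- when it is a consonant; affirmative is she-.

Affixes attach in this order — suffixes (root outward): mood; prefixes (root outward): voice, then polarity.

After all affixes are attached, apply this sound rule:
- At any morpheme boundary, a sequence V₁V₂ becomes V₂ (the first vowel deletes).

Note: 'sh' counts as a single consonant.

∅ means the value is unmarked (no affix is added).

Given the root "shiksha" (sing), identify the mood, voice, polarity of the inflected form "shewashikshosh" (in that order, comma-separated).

subjunctive, causative, affirmative

Segment: she-wa-shiksha-osh.
mood: -osh → subjunctive.
voice: wa- → causative.
polarity: she- → affirmative.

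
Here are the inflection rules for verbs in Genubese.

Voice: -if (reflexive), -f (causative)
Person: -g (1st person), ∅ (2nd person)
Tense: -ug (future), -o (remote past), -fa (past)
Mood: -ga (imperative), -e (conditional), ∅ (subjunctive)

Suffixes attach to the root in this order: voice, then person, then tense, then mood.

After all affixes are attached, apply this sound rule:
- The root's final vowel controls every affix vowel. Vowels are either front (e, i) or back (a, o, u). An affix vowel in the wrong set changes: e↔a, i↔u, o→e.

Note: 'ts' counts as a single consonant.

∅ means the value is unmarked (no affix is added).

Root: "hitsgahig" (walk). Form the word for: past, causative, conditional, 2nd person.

Attach voice causative -f → hitsgahigf.
person = 2nd person: zero marking, form stays hitsgahigf.
Attach tense past -fa → hitsgahigffa.
Attach mood conditional -e → hitsgahigffae.
Apply vowel harmony: hitsgahigffae → hitsgahigffee.

hitsgahigffee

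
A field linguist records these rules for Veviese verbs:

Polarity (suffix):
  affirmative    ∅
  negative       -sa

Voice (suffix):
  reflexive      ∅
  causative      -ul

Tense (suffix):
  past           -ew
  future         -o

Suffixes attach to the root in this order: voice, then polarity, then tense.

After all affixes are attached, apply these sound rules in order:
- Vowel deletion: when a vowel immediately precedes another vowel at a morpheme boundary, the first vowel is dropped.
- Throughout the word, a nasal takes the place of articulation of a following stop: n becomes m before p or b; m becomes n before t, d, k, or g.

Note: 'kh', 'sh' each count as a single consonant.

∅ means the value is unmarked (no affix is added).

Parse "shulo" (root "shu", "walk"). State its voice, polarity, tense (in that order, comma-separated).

causative, affirmative, future

Segment: shu-ul-o.
voice: -ul → causative.
polarity: ∅ → affirmative.
tense: -o → future.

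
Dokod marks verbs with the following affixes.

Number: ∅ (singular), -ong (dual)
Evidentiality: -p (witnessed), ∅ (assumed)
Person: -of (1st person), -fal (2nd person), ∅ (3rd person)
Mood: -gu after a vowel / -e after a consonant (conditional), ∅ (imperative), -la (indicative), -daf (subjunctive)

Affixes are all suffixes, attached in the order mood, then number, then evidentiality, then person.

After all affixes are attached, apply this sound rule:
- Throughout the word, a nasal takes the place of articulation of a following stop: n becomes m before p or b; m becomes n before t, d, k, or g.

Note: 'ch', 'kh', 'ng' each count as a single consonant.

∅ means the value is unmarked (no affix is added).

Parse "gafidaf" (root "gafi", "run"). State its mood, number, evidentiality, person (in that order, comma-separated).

subjunctive, singular, assumed, 3rd person

Segment: gafi-daf.
mood: -daf → subjunctive.
number: ∅ → singular.
evidentiality: ∅ → assumed.
person: ∅ → 3rd person.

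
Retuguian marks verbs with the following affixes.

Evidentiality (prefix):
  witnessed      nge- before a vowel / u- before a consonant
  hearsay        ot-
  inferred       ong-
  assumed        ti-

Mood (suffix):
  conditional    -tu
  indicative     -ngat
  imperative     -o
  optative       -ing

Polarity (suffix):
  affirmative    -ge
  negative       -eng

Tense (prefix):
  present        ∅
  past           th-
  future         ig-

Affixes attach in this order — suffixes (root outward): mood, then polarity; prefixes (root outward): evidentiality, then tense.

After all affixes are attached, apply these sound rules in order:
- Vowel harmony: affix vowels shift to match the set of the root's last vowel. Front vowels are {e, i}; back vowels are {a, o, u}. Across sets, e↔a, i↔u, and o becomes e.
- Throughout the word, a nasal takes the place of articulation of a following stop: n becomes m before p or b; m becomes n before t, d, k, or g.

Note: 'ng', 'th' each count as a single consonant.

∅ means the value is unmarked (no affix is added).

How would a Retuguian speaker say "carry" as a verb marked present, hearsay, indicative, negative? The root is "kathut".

otkathutngatang

Attach mood indicative -ngat → kathutngat.
Attach polarity negative -eng → kathutngateng.
Attach evidentiality hearsay ot- → otkathutngateng.
tense = present: zero marking, form stays otkathutngateng.
Apply vowel harmony: otkathutngateng → otkathutngatang.
Nasal assimilation: no change.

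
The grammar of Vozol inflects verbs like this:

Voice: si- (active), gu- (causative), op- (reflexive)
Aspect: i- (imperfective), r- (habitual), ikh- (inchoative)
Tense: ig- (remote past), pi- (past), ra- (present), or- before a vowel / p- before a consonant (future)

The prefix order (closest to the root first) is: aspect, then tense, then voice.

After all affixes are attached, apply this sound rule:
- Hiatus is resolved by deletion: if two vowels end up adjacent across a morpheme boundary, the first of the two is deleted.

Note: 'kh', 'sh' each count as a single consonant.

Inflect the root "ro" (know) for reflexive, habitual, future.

opprro

Attach aspect habitual r- → rro.
Attach tense future p- (before consonant 'r') → prro.
Attach voice reflexive op- → opprro.
Vowel deletion: no change.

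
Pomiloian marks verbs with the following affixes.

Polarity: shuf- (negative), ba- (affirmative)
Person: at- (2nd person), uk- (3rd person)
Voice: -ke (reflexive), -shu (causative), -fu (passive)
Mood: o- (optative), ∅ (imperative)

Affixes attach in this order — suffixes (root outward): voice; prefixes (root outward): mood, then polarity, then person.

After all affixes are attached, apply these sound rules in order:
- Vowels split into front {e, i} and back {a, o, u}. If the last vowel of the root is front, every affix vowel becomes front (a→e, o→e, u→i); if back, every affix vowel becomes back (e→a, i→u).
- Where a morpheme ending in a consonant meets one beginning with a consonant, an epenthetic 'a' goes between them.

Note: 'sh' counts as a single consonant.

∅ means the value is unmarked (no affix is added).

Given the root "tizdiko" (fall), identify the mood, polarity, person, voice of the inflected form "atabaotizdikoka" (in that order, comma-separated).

Segment: at-ba-o-tizdiko-ke.
mood: o- → optative.
polarity: ba- → affirmative.
person: at- → 2nd person.
voice: -ke → reflexive.

optative, affirmative, 2nd person, reflexive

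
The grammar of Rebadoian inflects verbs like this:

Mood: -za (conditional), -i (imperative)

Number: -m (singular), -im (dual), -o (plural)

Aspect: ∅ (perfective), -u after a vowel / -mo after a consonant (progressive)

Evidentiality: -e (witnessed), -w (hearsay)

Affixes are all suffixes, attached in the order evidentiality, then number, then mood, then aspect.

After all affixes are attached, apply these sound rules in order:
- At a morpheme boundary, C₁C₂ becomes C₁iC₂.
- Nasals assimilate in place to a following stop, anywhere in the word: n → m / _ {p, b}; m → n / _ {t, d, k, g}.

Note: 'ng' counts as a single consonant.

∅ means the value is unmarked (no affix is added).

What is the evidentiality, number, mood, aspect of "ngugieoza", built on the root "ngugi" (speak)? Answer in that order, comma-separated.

witnessed, plural, conditional, perfective

Segment: ngugi-e-o-za.
evidentiality: -e → witnessed.
number: -o → plural.
mood: -za → conditional.
aspect: ∅ → perfective.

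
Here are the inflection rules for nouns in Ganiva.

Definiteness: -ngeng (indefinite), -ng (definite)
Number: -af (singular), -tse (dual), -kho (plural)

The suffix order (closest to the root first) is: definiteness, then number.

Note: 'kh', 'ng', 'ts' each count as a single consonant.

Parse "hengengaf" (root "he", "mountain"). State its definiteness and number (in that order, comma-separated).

indefinite, singular

Segment: he-ngeng-af.
definiteness: -ngeng → indefinite.
number: -af → singular.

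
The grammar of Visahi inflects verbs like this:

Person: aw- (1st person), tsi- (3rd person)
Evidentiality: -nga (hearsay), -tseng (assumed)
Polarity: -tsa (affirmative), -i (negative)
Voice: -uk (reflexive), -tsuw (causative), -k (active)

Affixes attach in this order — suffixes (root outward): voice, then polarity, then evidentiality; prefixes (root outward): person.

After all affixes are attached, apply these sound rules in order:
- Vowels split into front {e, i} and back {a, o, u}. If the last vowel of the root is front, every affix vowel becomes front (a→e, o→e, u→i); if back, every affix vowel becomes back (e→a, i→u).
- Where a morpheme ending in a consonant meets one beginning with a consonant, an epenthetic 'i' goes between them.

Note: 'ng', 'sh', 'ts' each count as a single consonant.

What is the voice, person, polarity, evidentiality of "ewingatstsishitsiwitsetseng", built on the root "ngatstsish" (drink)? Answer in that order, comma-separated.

Segment: aw-ngatstsish-tsuw-tsa-tseng.
voice: -tsuw → causative.
person: aw- → 1st person.
polarity: -tsa → affirmative.
evidentiality: -tseng → assumed.

causative, 1st person, affirmative, assumed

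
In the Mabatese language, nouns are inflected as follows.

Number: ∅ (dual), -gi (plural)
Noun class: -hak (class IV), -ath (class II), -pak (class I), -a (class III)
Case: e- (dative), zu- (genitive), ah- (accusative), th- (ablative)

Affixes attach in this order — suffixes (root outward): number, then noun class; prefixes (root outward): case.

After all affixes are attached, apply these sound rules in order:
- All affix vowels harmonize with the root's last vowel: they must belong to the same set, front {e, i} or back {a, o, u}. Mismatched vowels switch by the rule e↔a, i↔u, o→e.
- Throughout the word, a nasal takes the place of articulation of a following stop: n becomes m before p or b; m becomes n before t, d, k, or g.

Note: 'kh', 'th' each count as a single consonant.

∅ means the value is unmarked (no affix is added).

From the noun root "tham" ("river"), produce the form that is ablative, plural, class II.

Attach case ablative th- → ththam.
Attach number plural -gi → ththamgi.
Attach noun class class II -ath → ththamgiath.
Apply vowel harmony: ththamgiath → ththamguath.
Apply nasal assimilation: ththamguath → ththanguath.

ththanguath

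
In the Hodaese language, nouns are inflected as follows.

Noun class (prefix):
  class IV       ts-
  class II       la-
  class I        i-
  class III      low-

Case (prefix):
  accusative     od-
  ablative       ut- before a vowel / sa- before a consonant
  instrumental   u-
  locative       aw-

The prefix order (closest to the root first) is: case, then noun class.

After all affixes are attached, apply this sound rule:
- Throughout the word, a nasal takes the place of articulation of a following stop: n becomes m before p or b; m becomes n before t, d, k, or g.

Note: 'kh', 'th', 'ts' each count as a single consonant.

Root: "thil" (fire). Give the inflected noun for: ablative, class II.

Attach case ablative sa- (before consonant 'th') → sathil.
Attach noun class class II la- → lasathil.
Nasal assimilation: no change.

lasathil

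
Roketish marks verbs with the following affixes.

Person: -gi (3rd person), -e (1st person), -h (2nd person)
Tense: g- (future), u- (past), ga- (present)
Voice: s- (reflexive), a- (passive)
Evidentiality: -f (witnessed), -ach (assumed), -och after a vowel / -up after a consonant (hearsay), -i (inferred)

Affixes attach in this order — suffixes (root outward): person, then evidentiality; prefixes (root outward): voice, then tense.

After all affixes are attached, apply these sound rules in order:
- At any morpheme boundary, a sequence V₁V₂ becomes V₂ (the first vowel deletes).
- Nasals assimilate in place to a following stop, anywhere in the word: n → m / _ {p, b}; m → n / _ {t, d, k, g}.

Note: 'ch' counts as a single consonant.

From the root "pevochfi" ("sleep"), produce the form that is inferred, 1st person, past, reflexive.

Attach voice reflexive s- → spevochfi.
Attach person 1st person -e → spevochfie.
Attach evidentiality inferred -i → spevochfiei.
Attach tense past u- → uspevochfiei.
Apply vowel deletion: uspevochfiei → uspevochfi.
Nasal assimilation: no change.

uspevochfi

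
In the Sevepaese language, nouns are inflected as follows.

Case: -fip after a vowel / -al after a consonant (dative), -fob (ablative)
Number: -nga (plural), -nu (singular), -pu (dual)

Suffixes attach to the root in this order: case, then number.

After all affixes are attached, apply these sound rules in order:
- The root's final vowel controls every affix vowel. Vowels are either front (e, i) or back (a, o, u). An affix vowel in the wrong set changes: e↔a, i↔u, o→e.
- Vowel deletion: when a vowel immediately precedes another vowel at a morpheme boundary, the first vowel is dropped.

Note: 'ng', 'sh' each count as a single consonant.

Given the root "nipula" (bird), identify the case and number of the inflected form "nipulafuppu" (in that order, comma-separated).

Segment: nipula-fip-pu.
case: -fip/al → dative.
number: -pu → dual.

dative, dual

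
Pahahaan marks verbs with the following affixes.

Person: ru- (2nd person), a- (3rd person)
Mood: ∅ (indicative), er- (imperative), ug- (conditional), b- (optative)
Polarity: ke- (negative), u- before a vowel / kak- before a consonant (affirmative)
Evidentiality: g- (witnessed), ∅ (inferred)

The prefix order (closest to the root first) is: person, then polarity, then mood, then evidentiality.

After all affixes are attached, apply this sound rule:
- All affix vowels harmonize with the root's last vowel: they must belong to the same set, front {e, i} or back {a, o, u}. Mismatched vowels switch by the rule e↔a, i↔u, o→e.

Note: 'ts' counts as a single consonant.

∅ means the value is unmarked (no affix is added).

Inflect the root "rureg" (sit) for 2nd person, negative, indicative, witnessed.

Attach person 2nd person ru- → rurureg.
Attach polarity negative ke- → kerurureg.
mood = indicative: zero marking, form stays kerurureg.
Attach evidentiality witnessed g- → gkerurureg.
Apply vowel harmony: gkerurureg → gkerirureg.

gkerirureg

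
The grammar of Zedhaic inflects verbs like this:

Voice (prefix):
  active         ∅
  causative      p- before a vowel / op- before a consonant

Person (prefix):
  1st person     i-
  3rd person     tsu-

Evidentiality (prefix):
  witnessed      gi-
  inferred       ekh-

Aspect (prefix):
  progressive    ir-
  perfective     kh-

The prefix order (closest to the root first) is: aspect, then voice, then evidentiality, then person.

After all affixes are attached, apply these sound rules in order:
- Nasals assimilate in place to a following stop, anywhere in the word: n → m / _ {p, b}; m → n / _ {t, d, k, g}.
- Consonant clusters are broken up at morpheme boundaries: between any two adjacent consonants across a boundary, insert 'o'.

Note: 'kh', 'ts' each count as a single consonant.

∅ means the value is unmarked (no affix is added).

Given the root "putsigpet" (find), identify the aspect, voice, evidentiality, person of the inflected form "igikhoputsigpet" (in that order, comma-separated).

Segment: i-gi-kh-putsigpet.
aspect: kh- → perfective.
voice: ∅ → active.
evidentiality: gi- → witnessed.
person: i- → 1st person.

perfective, active, witnessed, 1st person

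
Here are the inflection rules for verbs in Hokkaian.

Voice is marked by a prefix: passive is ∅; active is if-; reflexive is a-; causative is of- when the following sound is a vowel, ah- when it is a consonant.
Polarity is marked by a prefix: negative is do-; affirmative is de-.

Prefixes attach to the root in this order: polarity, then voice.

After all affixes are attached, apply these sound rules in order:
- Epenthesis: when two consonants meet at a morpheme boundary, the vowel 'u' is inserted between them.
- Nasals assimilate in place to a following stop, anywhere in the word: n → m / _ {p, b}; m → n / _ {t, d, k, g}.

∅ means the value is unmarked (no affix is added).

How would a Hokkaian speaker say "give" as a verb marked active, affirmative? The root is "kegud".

Attach polarity affirmative de- → dekegud.
Attach voice active if- → ifdekegud.
Apply epenthesis: ifdekegud → ifudekegud.
Nasal assimilation: no change.

ifudekegud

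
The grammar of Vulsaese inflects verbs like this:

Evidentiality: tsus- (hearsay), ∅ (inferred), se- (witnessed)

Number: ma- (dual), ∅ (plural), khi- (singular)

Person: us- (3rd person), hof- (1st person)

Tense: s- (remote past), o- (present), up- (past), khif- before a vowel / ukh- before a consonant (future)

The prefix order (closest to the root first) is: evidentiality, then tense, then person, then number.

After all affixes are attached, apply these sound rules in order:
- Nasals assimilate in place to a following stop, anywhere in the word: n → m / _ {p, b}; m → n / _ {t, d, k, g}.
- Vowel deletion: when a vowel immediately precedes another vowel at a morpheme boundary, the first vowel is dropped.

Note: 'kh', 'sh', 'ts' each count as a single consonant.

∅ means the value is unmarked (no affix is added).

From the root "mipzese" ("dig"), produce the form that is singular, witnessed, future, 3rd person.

khusukhsemipzese

Attach evidentiality witnessed se- → semipzese.
Attach tense future ukh- (before consonant 's') → ukhsemipzese.
Attach person 3rd person us- → usukhsemipzese.
Attach number singular khi- → khiusukhsemipzese.
Nasal assimilation: no change.
Apply vowel deletion: khiusukhsemipzese → khusukhsemipzese.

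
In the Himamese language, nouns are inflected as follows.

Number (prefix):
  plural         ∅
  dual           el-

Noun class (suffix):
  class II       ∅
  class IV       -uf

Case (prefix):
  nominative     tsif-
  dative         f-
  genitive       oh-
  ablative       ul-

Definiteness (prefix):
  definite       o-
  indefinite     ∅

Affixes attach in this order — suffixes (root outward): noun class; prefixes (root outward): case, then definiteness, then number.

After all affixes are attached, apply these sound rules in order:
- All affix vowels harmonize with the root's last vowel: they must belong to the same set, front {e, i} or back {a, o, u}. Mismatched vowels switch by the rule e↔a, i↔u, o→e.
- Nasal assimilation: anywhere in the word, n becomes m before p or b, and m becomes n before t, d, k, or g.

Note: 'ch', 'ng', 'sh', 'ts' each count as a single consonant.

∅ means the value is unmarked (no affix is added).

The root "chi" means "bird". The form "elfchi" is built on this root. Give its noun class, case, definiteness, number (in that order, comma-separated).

class II, dative, indefinite, dual

Segment: el-f-chi.
noun class: ∅ → class II.
case: f- → dative.
definiteness: ∅ → indefinite.
number: el- → dual.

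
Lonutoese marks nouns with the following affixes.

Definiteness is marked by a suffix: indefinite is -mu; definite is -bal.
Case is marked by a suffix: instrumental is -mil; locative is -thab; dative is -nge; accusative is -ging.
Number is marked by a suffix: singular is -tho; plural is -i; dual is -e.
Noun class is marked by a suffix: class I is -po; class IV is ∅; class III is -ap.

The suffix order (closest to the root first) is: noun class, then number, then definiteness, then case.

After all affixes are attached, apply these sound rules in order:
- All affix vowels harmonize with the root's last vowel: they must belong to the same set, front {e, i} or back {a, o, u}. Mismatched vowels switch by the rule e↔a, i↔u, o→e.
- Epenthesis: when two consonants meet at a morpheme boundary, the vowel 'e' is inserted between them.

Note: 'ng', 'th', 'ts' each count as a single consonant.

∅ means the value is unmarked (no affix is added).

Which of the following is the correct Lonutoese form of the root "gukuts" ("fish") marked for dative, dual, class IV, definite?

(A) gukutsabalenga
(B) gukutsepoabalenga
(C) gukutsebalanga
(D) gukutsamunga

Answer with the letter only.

A

noun class = class IV: zero marking, form stays gukuts.
Attach number dual -e → gukutse.
Attach definiteness definite -bal → gukutsebal.
Attach case dative -nge → gukutsebalnge.
Apply vowel harmony: gukutsebalnge → gukutsabalnga.
Apply epenthesis: gukutsabalnga → gukutsabalenga.
So the correct form is gukutsabalenga, option (A).
(D) gukutsamunga is wrong: it uses indefinite instead of definite for definiteness.
(B) gukutsepoabalenga is wrong: it uses class I instead of class IV for noun class.
(C) gukutsebalanga is wrong: it has the affixes in the wrong order.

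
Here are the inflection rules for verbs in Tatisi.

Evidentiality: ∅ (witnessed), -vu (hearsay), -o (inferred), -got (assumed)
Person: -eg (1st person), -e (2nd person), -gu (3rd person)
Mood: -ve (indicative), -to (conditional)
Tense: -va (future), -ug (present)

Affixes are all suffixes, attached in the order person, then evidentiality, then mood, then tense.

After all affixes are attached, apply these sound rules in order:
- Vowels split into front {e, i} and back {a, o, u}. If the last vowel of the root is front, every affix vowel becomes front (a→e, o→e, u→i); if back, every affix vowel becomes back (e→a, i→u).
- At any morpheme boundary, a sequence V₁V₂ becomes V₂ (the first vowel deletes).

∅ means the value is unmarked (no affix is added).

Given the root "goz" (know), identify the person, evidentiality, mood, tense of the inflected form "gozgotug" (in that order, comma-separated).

Segment: goz-gu-o-to-ug.
person: -gu → 3rd person.
evidentiality: -o → inferred.
mood: -to → conditional.
tense: -ug → present.

3rd person, inferred, conditional, present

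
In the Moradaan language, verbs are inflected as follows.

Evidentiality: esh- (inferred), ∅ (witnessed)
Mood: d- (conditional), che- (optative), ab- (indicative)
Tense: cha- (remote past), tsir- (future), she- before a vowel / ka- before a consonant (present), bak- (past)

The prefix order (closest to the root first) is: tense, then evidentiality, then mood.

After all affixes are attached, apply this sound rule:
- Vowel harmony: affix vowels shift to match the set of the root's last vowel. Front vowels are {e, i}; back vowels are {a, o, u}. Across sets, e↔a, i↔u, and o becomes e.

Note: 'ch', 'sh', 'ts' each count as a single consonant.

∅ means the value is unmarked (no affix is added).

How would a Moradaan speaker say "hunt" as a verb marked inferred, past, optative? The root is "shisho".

Attach tense past bak- → bakshisho.
Attach evidentiality inferred esh- → eshbakshisho.
Attach mood optative che- → cheeshbakshisho.
Apply vowel harmony: cheeshbakshisho → chaashbakshisho.

chaashbakshisho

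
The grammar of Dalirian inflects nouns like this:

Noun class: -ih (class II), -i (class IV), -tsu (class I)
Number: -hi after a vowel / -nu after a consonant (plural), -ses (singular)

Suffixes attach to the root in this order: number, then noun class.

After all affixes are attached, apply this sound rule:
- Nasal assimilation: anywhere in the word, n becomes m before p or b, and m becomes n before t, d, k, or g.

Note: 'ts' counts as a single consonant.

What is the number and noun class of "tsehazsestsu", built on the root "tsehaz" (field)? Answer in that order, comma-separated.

singular, class I

Segment: tsehaz-ses-tsu.
number: -ses → singular.
noun class: -tsu → class I.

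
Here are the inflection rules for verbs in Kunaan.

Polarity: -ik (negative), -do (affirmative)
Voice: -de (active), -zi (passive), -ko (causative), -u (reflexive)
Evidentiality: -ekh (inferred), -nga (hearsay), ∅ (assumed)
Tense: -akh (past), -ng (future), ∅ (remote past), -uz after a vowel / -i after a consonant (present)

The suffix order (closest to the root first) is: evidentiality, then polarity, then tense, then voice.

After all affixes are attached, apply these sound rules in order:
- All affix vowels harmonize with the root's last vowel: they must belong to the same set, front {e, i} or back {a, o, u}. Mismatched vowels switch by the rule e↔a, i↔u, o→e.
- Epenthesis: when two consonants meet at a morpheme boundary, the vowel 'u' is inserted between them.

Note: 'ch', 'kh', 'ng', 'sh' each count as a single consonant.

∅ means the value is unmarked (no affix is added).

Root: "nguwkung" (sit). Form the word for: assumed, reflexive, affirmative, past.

evidentiality = assumed: zero marking, form stays nguwkung.
Attach polarity affirmative -do → nguwkungdo.
Attach tense past -akh → nguwkungdoakh.
Attach voice reflexive -u → nguwkungdoakhu.
Vowel harmony: no change.
Apply epenthesis: nguwkungdoakhu → nguwkungudoakhu.

nguwkungudoakhu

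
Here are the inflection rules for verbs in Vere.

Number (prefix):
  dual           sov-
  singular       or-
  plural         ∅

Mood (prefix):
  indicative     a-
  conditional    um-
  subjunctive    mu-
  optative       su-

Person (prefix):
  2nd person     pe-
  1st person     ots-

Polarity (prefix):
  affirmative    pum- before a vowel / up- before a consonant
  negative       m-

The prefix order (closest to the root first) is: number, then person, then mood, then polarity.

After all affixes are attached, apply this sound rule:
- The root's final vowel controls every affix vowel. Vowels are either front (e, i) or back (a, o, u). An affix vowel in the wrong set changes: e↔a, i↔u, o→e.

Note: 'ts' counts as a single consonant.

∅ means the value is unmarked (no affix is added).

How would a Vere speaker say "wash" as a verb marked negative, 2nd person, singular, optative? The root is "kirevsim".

Attach number singular or- → orkirevsim.
Attach person 2nd person pe- → peorkirevsim.
Attach mood optative su- → supeorkirevsim.
Attach polarity negative m- → msupeorkirevsim.
Apply vowel harmony: msupeorkirevsim → msipeerkirevsim.

msipeerkirevsim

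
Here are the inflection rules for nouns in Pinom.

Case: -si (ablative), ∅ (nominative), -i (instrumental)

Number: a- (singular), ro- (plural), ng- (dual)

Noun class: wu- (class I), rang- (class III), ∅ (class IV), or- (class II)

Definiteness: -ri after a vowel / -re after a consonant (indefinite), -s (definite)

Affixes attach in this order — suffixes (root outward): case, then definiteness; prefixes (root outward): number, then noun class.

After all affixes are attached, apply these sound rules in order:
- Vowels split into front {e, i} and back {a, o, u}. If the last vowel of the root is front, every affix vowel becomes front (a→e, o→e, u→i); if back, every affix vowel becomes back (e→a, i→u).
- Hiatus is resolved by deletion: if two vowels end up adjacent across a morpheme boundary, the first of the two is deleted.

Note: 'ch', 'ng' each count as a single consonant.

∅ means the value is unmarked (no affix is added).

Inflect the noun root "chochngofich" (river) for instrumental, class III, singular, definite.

Attach case instrumental -i → chochngofichi.
Attach number singular a- → achochngofichi.
Attach noun class class III rang- → rangachochngofichi.
Attach definiteness definite -s → rangachochngofichis.
Apply vowel harmony: rangachochngofichis → rengechochngofichis.
Vowel deletion: no change.

rengechochngofichis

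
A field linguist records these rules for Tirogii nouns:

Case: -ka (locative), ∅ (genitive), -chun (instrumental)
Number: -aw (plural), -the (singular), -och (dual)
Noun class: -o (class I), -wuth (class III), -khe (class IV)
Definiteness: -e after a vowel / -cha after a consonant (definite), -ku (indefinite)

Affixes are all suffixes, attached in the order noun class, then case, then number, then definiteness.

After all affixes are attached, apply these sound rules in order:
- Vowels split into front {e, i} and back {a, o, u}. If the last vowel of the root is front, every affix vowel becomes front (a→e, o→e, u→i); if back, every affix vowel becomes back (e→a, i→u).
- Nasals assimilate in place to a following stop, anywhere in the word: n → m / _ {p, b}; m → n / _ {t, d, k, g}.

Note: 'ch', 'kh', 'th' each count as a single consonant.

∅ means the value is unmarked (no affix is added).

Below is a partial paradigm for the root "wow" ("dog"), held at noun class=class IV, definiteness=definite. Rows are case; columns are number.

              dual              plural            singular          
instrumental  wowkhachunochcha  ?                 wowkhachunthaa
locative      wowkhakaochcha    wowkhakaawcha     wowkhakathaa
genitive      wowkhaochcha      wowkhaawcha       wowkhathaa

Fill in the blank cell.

wowkhachunawcha

Attach noun class class IV -khe → wowkhe.
Attach case instrumental -chun → wowkhechun.
Attach number plural -aw → wowkhechunaw.
Attach definiteness definite -cha (after consonant 'w') → wowkhechunawcha.
Apply vowel harmony: wowkhechunawcha → wowkhachunawcha.
Nasal assimilation: no change.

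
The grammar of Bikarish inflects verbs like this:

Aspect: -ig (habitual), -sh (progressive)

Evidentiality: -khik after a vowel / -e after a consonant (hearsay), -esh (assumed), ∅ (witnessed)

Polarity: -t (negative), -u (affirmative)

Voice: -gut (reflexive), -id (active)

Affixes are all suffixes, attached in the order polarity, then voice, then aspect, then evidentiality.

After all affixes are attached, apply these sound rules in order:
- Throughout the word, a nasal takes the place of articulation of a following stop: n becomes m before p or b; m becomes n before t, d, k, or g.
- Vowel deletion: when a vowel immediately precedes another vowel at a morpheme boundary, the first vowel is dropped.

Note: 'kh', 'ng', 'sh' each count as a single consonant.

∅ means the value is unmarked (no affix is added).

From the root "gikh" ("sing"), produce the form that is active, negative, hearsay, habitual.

Attach polarity negative -t → gikht.
Attach voice active -id → gikhtid.
Attach aspect habitual -ig → gikhtidig.
Attach evidentiality hearsay -e (after consonant 'g') → gikhtidige.
Nasal assimilation: no change.
Vowel deletion: no change.

gikhtidige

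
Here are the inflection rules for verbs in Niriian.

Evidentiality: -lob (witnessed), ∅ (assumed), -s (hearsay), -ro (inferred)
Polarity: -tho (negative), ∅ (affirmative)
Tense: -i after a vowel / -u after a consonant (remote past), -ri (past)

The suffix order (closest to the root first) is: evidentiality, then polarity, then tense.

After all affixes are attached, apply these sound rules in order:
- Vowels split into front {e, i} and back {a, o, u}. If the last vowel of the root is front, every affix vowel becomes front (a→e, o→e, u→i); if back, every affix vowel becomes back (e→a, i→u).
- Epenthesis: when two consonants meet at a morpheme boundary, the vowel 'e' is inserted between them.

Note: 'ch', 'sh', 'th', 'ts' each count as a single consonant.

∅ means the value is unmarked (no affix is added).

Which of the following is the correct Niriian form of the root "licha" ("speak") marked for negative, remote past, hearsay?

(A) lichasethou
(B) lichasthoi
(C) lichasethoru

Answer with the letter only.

Attach evidentiality hearsay -s → lichas.
Attach polarity negative -tho → lichastho.
Attach tense remote past -i (after vowel 'o') → lichasthoi.
Apply vowel harmony: lichasthoi → lichasthou.
Apply epenthesis: lichasthou → lichasethou.
So the correct form is lichasethou, option (A).
(C) lichasethoru is wrong: it uses past instead of remote past for tense.
(B) lichasthoi is wrong: it fails to apply the sound rule(s).

A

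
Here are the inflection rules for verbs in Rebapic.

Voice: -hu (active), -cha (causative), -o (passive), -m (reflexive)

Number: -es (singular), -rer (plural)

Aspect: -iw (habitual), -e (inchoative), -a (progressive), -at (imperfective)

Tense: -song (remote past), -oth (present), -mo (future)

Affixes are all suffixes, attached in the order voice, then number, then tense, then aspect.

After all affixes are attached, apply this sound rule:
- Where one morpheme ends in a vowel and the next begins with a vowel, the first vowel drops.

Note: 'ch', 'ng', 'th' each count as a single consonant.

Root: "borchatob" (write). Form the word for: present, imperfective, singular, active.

borchatobhesothat

Attach voice active -hu → borchatobhu.
Attach number singular -es → borchatobhues.
Attach tense present -oth → borchatobhuesoth.
Attach aspect imperfective -at → borchatobhuesothat.
Apply vowel deletion: borchatobhuesothat → borchatobhesothat.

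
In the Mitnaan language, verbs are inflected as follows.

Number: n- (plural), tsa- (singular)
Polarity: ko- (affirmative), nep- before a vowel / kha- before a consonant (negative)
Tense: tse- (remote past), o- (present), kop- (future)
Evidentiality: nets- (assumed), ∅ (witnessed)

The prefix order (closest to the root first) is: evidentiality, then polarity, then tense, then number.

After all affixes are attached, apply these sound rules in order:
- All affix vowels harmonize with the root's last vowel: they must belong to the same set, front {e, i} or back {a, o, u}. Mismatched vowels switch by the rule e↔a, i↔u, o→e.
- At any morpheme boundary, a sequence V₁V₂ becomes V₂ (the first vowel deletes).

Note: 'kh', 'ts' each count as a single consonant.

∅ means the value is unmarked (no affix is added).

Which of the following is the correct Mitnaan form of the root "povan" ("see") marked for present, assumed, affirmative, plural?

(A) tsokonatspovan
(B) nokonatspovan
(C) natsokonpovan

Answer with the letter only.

B

Attach evidentiality assumed nets- → netspovan.
Attach polarity affirmative ko- → konetspovan.
Attach tense present o- → okonetspovan.
Attach number plural n- → nokonetspovan.
Apply vowel harmony: nokonetspovan → nokonatspovan.
Vowel deletion: no change.
So the correct form is nokonatspovan, option (B).
(C) natsokonpovan is wrong: it has the affixes in the wrong order.
(A) tsokonatspovan is wrong: it uses singular instead of plural for number.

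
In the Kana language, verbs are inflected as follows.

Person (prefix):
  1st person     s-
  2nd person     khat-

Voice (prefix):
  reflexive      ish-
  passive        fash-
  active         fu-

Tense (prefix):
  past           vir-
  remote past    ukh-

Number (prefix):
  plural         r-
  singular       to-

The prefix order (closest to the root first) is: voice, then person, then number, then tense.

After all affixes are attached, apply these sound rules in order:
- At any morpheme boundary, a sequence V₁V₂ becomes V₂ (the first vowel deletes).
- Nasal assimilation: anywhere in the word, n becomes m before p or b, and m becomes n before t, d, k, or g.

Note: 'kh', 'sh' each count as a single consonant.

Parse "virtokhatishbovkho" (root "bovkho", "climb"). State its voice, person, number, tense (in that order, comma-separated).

Segment: vir-to-khat-ish-bovkho.
voice: ish- → reflexive.
person: khat- → 2nd person.
number: to- → singular.
tense: vir- → past.

reflexive, 2nd person, singular, past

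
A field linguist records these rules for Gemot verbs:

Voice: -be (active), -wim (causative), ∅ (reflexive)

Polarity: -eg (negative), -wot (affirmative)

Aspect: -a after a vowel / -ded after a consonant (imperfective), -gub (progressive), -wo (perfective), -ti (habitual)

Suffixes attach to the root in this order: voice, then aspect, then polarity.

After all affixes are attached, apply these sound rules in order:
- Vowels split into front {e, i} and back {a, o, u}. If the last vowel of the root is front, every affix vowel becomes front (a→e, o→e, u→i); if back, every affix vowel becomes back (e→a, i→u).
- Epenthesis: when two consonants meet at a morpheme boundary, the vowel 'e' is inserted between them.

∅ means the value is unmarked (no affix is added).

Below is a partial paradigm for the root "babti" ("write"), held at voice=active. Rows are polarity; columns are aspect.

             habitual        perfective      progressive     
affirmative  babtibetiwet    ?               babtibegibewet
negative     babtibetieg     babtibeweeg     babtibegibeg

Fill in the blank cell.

Attach voice active -be → babtibe.
Attach aspect perfective -wo → babtibewo.
Attach polarity affirmative -wot → babtibewowot.
Apply vowel harmony: babtibewowot → babtibewewet.
Epenthesis: no change.

babtibewewet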